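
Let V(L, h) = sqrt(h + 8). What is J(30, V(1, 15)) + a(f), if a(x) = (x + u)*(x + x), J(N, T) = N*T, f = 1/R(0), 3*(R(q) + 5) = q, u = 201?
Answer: -2008/25 + 30*sqrt(23) ≈ 63.555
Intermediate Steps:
R(q) = -5 + q/3
V(L, h) = sqrt(8 + h)
f = -1/5 (f = 1/(-5 + (1/3)*0) = 1/(-5 + 0) = 1/(-5) = -1/5 ≈ -0.20000)
a(x) = 2*x*(201 + x) (a(x) = (x + 201)*(x + x) = (201 + x)*(2*x) = 2*x*(201 + x))
J(30, V(1, 15)) + a(f) = 30*sqrt(8 + 15) + 2*(-1/5)*(201 - 1/5) = 30*sqrt(23) + 2*(-1/5)*(1004/5) = 30*sqrt(23) - 2008/25 = -2008/25 + 30*sqrt(23)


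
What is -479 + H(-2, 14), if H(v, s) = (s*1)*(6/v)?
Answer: -521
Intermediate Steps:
H(v, s) = 6*s/v (H(v, s) = s*(6/v) = 6*s/v)
-479 + H(-2, 14) = -479 + 6*14/(-2) = -479 + 6*14*(-½) = -479 - 42 = -521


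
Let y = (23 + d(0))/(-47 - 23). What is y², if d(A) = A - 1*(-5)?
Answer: 4/25 ≈ 0.16000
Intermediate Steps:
d(A) = 5 + A (d(A) = A + 5 = 5 + A)
y = -⅖ (y = (23 + (5 + 0))/(-47 - 23) = (23 + 5)/(-70) = 28*(-1/70) = -⅖ ≈ -0.40000)
y² = (-⅖)² = 4/25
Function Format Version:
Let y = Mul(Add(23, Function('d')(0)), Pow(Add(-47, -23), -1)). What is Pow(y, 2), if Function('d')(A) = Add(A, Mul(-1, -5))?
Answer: Rational(4, 25) ≈ 0.16000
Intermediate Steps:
Function('d')(A) = Add(5, A) (Function('d')(A) = Add(A, 5) = Add(5, A))
y = Rational(-2, 5) (y = Mul(Add(23, Add(5, 0)), Pow(Add(-47, -23), -1)) = Mul(Add(23, 5), Pow(-70, -1)) = Mul(28, Rational(-1, 70)) = Rational(-2, 5) ≈ -0.40000)
Pow(y, 2) = Pow(Rational(-2, 5), 2) = Rational(4, 25)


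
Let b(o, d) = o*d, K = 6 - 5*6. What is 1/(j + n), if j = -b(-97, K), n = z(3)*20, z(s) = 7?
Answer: -1/2188 ≈ -0.00045704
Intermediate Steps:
K = -24 (K = 6 - 30 = -24)
b(o, d) = d*o
n = 140 (n = 7*20 = 140)
j = -2328 (j = -(-24)*(-97) = -1*2328 = -2328)
1/(j + n) = 1/(-2328 + 140) = 1/(-2188) = -1/2188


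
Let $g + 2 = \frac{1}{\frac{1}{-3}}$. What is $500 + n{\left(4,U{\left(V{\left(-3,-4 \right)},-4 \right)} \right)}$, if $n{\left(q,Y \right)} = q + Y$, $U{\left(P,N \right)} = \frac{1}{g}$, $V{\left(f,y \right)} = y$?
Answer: $\frac{2519}{5} \approx 503.8$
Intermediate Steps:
$g = -5$ ($g = -2 + \frac{1}{\frac{1}{-3}} = -2 + \frac{1}{- \frac{1}{3}} = -2 - 3 = -5$)
$U{\left(P,N \right)} = - \frac{1}{5}$ ($U{\left(P,N \right)} = \frac{1}{-5} = - \frac{1}{5}$)
$n{\left(q,Y \right)} = Y + q$
$500 + n{\left(4,U{\left(V{\left(-3,-4 \right)},-4 \right)} \right)} = 500 + \left(- \frac{1}{5} + 4\right) = 500 + \frac{19}{5} = \frac{2519}{5}$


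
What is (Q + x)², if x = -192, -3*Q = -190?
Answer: 148996/9 ≈ 16555.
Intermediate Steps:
Q = 190/3 (Q = -⅓*(-190) = 190/3 ≈ 63.333)
(Q + x)² = (190/3 - 192)² = (-386/3)² = 148996/9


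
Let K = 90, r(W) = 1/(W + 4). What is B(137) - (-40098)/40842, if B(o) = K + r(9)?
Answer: 8057876/88491 ≈ 91.059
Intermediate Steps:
r(W) = 1/(4 + W)
B(o) = 1171/13 (B(o) = 90 + 1/(4 + 9) = 90 + 1/13 = 1171/13)
B(137) - (-40098)/40842 = 1171/13 - (-40098)/40842 = 1171/13 - 1*(-6683/6807) = 1171/13 + 6683/6807 = 8057876/88491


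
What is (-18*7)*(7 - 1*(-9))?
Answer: -2016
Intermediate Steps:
(-18*7)*(7 - 1*(-9)) = -126*(7 + 9) = -126*16 = -2016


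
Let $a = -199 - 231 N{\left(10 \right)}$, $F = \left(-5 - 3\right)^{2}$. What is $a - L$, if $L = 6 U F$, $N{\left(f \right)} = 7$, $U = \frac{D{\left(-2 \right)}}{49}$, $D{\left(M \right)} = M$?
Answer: $- \frac{88216}{49} \approx -1800.3$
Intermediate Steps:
$U = - \frac{2}{49} \approx -0.040816$
$F = 64$ ($F = \left(-8\right)^{2} = 64$)
$a = -1816$ ($a = -199 - 1617 = -1816$)
$L = - \frac{768}{49}$ ($L = 6 \left(- \frac{2}{49}\right) 64 = \left(- \frac{12}{49}\right) 64 = - \frac{768}{49} \approx -15.673$)
$a - L = -1816 - - \frac{768}{49} = -1816 + \frac{768}{49} = - \frac{88216}{49}$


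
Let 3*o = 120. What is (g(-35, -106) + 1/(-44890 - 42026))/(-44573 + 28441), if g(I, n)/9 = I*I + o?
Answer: -989538659/1402128912 ≈ -0.70574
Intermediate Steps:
o = 40 (o = (⅓)*120 = 40)
g(I, n) = 360 + 9*I² (g(I, n) = 9*(I*I + 40) = 9*(I² + 40) = 9*(40 + I²) = 360 + 9*I²)
(g(-35, -106) + 1/(-44890 - 42026))/(-44573 + 28441) = ((360 + 9*(-35)²) + 1/(-44890 - 42026))/(-44573 + 28441) = ((360 + 9*1225) + 1/(-86916))/(-16132) = ((360 + 11025) - 1/86916)*(-1/16132) = (11385 - 1/86916)*(-1/16132) = (989538659/86916)*(-1/16132) = -989538659/1402128912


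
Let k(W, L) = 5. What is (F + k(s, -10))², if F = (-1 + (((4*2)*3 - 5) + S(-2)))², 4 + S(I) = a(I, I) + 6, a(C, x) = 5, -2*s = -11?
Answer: 396900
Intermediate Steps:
s = 11/2 (s = -½*(-11) = 11/2 ≈ 5.5000)
S(I) = 7 (S(I) = -4 + (5 + 6) = -4 + 11 = 7)
F = 625 (F = (-1 + (((4*2)*3 - 5) + 7))² = (-1 + ((8*3 - 5) + 7))² = (-1 + ((24 - 5) + 7))² = (-1 + (19 + 7))² = (-1 + 26)² = 25² = 625)
(F + k(s, -10))² = (625 + 5)² = 630² = 396900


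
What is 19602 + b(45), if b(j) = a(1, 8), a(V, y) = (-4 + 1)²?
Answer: 19611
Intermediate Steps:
a(V, y) = 9 (a(V, y) = (-3)² = 9)
b(j) = 9
19602 + b(45) = 19602 + 9 = 19611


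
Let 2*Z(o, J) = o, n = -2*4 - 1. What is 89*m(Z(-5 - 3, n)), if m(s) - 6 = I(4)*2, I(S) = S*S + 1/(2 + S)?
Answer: 10235/3 ≈ 3411.7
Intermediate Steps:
n = -9 (n = -8 - 1 = -9)
Z(o, J) = o/2
I(S) = S**2 + 1/(2 + S)
m(s) = 115/3 (m(s) = 6 + ((1 + 4**3 + 2*4**2)/(2 + 4))*2 = 6 + ((1 + 64 + 2*16)/6)*2 = 6 + ((1 + 64 + 32)/6)*2 = 6 + ((1/6)*97)*2 = 6 + (97/6)*2 = 6 + 97/3 = 115/3)
89*m(Z(-5 - 3, n)) = 89*(115/3) = 10235/3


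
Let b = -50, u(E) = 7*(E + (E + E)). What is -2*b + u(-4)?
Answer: 16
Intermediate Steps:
u(E) = 21*E (u(E) = 7*(E + 2*E) = 7*(3*E) = 21*E)
-2*b + u(-4) = -2*(-50) + 21*(-4) = 100 - 84 = 16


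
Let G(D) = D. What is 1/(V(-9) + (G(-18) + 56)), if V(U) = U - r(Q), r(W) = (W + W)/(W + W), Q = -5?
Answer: 1/28 ≈ 0.035714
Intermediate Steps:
r(W) = 1 (r(W) = (2*W)/((2*W)) = (2*W)*(1/(2*W)) = 1)
V(U) = -1 + U (V(U) = U - 1*1 = U - 1 = -1 + U)
1/(V(-9) + (G(-18) + 56)) = 1/((-1 - 9) + (-18 + 56)) = 1/(-10 + 38) = 1/28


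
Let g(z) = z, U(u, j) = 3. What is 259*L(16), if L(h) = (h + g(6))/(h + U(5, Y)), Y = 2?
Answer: 5698/19 ≈ 299.89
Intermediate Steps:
L(h) = (6 + h)/(3 + h) (L(h) = (h + 6)/(h + 3) = (6 + h)/(3 + h))
259*L(16) = 259*((6 + 16)/(3 + 16)) = 259*(22/19) = 5698/19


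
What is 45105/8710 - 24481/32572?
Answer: 125593055/28370212 ≈ 4.4269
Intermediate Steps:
45105/8710 - 24481/32572 = 45105*(1/8710) - 24481*1/32572 = 9021/1742 - 24481/32572 = 125593055/28370212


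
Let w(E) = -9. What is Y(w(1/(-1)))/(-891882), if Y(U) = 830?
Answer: -415/445941 ≈ -0.00093062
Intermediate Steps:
Y(w(1/(-1)))/(-891882) = 830/(-891882) = 830*(-1/891882) = -415/445941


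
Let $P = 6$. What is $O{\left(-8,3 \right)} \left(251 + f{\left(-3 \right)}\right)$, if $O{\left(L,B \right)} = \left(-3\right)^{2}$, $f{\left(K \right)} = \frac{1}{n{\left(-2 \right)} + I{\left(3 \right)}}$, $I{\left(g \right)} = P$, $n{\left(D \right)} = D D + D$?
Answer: $\frac{18081}{8} \approx 2260.1$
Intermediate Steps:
$n{\left(D \right)} = D + D^{2}$ ($n{\left(D \right)} = D^{2} + D = D + D^{2}$)
$I{\left(g \right)} = 6$
$f{\left(K \right)} = \frac{1}{8}$ ($f{\left(K \right)} = \frac{1}{- 2 \left(1 - 2\right) + 6} = \frac{1}{\left(-2\right) \left(-1\right) + 6} = \frac{1}{2 + 6} = \frac{1}{8}$)
$O{\left(L,B \right)} = 9$
$O{\left(-8,3 \right)} \left(251 + f{\left(-3 \right)}\right) = 9 \left(251 + \frac{1}{8}\right) = 9 \cdot \frac{2009}{8} = \frac{18081}{8}$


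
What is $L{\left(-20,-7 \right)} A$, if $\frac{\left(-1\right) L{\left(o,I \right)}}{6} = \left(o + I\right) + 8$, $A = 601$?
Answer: $68514$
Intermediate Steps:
$L{\left(o,I \right)} = -48 - 6 I - 6 o$ ($L{\left(o,I \right)} = - 6 \left(\left(o + I\right) + 8\right) = - 6 \left(\left(I + o\right) + 8\right) = - 6 \left(8 + I + o\right) = -48 - 6 I - 6 o$)
$L{\left(-20,-7 \right)} A = \left(-48 - -42 - -120\right) 601 = \left(-48 + 42 + 120\right) 601 = 114 \cdot 601 = 68514$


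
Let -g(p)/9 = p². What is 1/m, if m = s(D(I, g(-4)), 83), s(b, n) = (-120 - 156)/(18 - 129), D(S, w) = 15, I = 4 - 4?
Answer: 37/92 ≈ 0.40217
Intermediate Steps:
g(p) = -9*p²
I = 0
s(b, n) = 92/37 (s(b, n) = -276/(-111) = -276*(-1/111) = 92/37)
m = 92/37 ≈ 2.4865
1/m = 1/(92/37) = 37/92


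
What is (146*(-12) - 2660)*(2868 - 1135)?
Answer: -7645996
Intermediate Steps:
(146*(-12) - 2660)*(2868 - 1135) = (-1752 - 2660)*1733 = -4412*1733 = -7645996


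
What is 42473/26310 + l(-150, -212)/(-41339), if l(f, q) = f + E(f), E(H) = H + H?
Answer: 1767630847/1087629090 ≈ 1.6252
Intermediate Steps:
E(H) = 2*H
l(f, q) = 3*f (l(f, q) = f + 2*f = 3*f)
42473/26310 + l(-150, -212)/(-41339) = 42473/26310 + (3*(-150))/(-41339) = 42473*(1/26310) - 450*(-1/41339) = 42473/26310 + 450/41339 = 1767630847/1087629090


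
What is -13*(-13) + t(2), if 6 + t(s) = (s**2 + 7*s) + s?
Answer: 183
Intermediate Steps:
t(s) = -6 + s**2 + 8*s (t(s) = -6 + ((s**2 + 7*s) + s) = -6 + (s**2 + 8*s) = -6 + s**2 + 8*s)
-13*(-13) + t(2) = -13*(-13) + (-6 + 2**2 + 8*2) = 169 + (-6 + 4 + 16) = 169 + 14 = 183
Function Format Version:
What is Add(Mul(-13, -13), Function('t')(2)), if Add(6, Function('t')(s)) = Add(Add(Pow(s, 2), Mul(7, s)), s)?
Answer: 183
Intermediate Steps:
Function('t')(s) = Add(-6, Pow(s, 2), Mul(8, s)) (Function('t')(s) = Add(-6, Add(Add(Pow(s, 2), Mul(7, s)), s)) = Add(-6, Add(Pow(s, 2), Mul(8, s))) = Add(-6, Pow(s, 2), Mul(8, s)))
Add(Mul(-13, -13), Function('t')(2)) = Add(Mul(-13, -13), Add(-6, Pow(2, 2), Mul(8, 2))) = Add(169, Add(-6, 4, 16)) = Add(169, 14) = 183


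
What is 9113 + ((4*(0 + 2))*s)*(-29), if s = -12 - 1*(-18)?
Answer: 7721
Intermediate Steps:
s = 6 (s = -12 + 18 = 6)
9113 + ((4*(0 + 2))*s)*(-29) = 9113 + ((4*(0 + 2))*6)*(-29) = 9113 + ((4*2)*6)*(-29) = 9113 + (8*6)*(-29) = 9113 + 48*(-29) = 9113 - 1392 = 7721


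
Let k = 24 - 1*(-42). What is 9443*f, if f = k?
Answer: 623238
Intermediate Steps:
k = 66 (k = 24 + 42 = 66)
f = 66
9443*f = 9443*66 = 623238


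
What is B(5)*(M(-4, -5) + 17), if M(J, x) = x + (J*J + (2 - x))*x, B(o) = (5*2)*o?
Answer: -5150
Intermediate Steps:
B(o) = 10*o
M(J, x) = x + x*(2 + J² - x) (M(J, x) = x + (J² + (2 - x))*x = x + (2 + J² - x)*x = x + x*(2 + J² - x))
B(5)*(M(-4, -5) + 17) = (10*5)*(-5*(3 + (-4)² - 1*(-5)) + 17) = 50*(-5*(3 + 16 + 5) + 17) = 50*(-5*24 + 17) = 50*(-120 + 17) = 50*(-103) = -5150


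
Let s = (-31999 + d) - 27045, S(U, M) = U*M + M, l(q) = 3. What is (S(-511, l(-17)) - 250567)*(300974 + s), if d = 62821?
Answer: -76826812847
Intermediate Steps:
S(U, M) = M + M*U (S(U, M) = M*U + M = M + M*U)
s = 3777 (s = (-31999 + 62821) - 27045 = 30822 - 27045 = 3777)
(S(-511, l(-17)) - 250567)*(300974 + s) = (3*(1 - 511) - 250567)*(300974 + 3777) = (3*(-510) - 250567)*304751 = (-1530 - 250567)*304751 = -252097*304751 = -76826812847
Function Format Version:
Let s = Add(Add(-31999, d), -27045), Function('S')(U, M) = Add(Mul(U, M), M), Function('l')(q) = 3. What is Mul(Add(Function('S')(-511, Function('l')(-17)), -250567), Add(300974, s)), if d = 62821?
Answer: -76826812847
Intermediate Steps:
Function('S')(U, M) = Add(M, Mul(M, U)) (Function('S')(U, M) = Add(Mul(M, U), M) = Add(M, Mul(M, U)))
s = 3777 (s = Add(Add(-31999, 62821), -27045) = Add(30822, -27045) = 3777)
Mul(Add(Function('S')(-511, Function('l')(-17)), -250567), Add(300974, s)) = Mul(Add(Mul(3, Add(1, -511)), -250567), Add(300974, 3777)) = Mul(Add(Mul(3, -510), -250567), 304751) = Mul(Add(-1530, -250567), 304751) = Mul(-252097, 304751) = -76826812847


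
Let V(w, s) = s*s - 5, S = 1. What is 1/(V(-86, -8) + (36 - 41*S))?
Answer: 1/54 ≈ 0.018519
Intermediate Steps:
V(w, s) = -5 + s² (V(w, s) = s² - 5 = -5 + s²)
1/(V(-86, -8) + (36 - 41*S)) = 1/((-5 + (-8)²) + (36 - 41*1)) = 1/((-5 + 64) + (36 - 41)) = 1/(59 - 5) = 1/54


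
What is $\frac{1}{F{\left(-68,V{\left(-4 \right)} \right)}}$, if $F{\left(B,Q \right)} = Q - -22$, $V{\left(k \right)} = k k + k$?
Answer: $\frac{1}{34} \approx 0.029412$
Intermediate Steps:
$V{\left(k \right)} = k + k^{2}$ ($V{\left(k \right)} = k^{2} + k = k + k^{2}$)
$F{\left(B,Q \right)} = 22 + Q$ ($F{\left(B,Q \right)} = Q + 22 = 22 + Q$)
$\frac{1}{F{\left(-68,V{\left(-4 \right)} \right)}} = \frac{1}{22 - 4 \left(1 - 4\right)} = \frac{1}{22 - -12} = \frac{1}{22 + 12} = \frac{1}{34}$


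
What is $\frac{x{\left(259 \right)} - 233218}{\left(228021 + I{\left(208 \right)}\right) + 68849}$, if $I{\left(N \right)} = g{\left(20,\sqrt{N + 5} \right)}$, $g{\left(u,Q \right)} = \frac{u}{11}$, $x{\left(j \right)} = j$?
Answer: $- \frac{854183}{1088530} \approx -0.78471$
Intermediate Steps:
$g{\left(u,Q \right)} = \frac{u}{11}$ ($g{\left(u,Q \right)} = u \frac{1}{11} = \frac{u}{11}$)
$I{\left(N \right)} = \frac{20}{11}$ ($I{\left(N \right)} = \frac{1}{11} \cdot 20 = \frac{20}{11}$)
$\frac{x{\left(259 \right)} - 233218}{\left(228021 + I{\left(208 \right)}\right) + 68849} = \frac{259 - 233218}{\left(228021 + \frac{20}{11}\right) + 68849} = - \frac{232959}{\frac{2508251}{11} + 68849} = - \frac{232959}{\frac{3265590}{11}} = \left(-232959\right) \frac{11}{3265590} = - \frac{854183}{1088530}$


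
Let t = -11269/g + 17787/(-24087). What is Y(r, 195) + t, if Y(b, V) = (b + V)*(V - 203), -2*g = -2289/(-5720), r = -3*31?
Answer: 145723879009/2625483 ≈ 55504.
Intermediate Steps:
r = -93
g = -2289/11440 (g = -(-2289)/(2*(-5720)) = -(-2289)*(-1)/(2*5720) = -½*2289/5720 = -2289/11440 ≈ -0.20009)
Y(b, V) = (-203 + V)*(V + b) (Y(b, V) = (V + b)*(-203 + V) = (-203 + V)*(V + b))
t = 147866273137/2625483 (t = -11269/(-2289/11440) + 17787/(-24087) = -11269*(-11440/2289) + 17787*(-1/24087) = 128917360/2289 - 847/1147 = 147866273137/2625483 ≈ 56320.)
Y(r, 195) + t = (195² - 203*195 - 203*(-93) + 195*(-93)) + 147866273137/2625483 = (38025 - 39585 + 18879 - 18135) + 147866273137/2625483 = -816 + 147866273137/2625483 = 145723879009/2625483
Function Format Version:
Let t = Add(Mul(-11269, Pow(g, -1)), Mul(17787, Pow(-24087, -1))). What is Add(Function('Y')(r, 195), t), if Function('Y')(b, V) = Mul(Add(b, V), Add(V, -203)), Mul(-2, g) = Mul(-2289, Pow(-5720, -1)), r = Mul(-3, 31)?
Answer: Rational(145723879009, 2625483) ≈ 55504.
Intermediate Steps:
r = -93
g = Rational(-2289, 11440) (g = Mul(Rational(-1, 2), Mul(-2289, Pow(-5720, -1))) = Mul(Rational(-1, 2), Mul(-2289, Rational(-1, 5720))) = Mul(Rational(-1, 2), Rational(2289, 5720)) = Rational(-2289, 11440) ≈ -0.20009)
Function('Y')(b, V) = Mul(Add(-203, V), Add(V, b)) (Function('Y')(b, V) = Mul(Add(V, b), Add(-203, V)) = Mul(Add(-203, V), Add(V, b)))
t = Rational(147866273137, 2625483) (t = Add(Mul(-11269, Pow(Rational(-2289, 11440), -1)), Mul(17787, Pow(-24087, -1))) = Add(Mul(-11269, Rational(-11440, 2289)), Mul(17787, Rational(-1, 24087))) = Add(Rational(128917360, 2289), Rational(-847, 1147)) = Rational(147866273137, 2625483) ≈ 56320.)
Add(Function('Y')(r, 195), t) = Add(Add(Pow(195, 2), Mul(-203, 195), Mul(-203, -93), Mul(195, -93)), Rational(147866273137, 2625483)) = Add(Add(38025, -39585, 18879, -18135), Rational(147866273137, 2625483)) = Add(-816, Rational(147866273137, 2625483)) = Rational(145723879009, 2625483)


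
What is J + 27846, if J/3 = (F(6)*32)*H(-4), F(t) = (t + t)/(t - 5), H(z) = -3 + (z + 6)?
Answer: 26694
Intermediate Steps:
H(z) = 3 + z (H(z) = -3 + (6 + z) = 3 + z)
F(t) = 2*t/(-5 + t) (F(t) = (2*t)/(-5 + t) = 2*t/(-5 + t))
J = -1152 (J = 3*(((2*6/(-5 + 6))*32)*(3 - 4)) = 3*(((2*6/1)*32)*(-1)) = 3*(((2*6*1)*32)*(-1)) = 3*((12*32)*(-1)) = 3*(384*(-1)) = 3*(-384) = -1152)
J + 27846 = -1152 + 27846 = 26694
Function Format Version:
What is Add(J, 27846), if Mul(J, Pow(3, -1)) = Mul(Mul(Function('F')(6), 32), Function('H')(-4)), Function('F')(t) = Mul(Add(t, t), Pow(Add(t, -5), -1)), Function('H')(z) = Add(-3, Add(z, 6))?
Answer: 26694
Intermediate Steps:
Function('H')(z) = Add(3, z) (Function('H')(z) = Add(-3, Add(6, z)) = Add(3, z))
Function('F')(t) = Mul(2, t, Pow(Add(-5, t), -1)) (Function('F')(t) = Mul(Mul(2, t), Pow(Add(-5, t), -1)) = Mul(2, t, Pow(Add(-5, t), -1)))
J = -1152 (J = Mul(3, Mul(Mul(Mul(2, 6, Pow(Add(-5, 6), -1)), 32), Add(3, -4))) = Mul(3, Mul(Mul(Mul(2, 6, Pow(1, -1)), 32), -1)) = Mul(3, Mul(Mul(Mul(2, 6, 1), 32), -1)) = Mul(3, Mul(Mul(12, 32), -1)) = Mul(3, Mul(384, -1)) = Mul(3, -384) = -1152)
Add(J, 27846) = Add(-1152, 27846) = 26694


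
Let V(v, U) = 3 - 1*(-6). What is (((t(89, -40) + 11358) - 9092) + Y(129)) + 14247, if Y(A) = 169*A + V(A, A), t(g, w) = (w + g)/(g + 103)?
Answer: 7358065/192 ≈ 38323.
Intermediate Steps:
V(v, U) = 9 (V(v, U) = 3 + 6 = 9)
t(g, w) = (g + w)/(103 + g)
Y(A) = 9 + 169*A (Y(A) = 169*A + 9 = 9 + 169*A)
(((t(89, -40) + 11358) - 9092) + Y(129)) + 14247 = ((((89 - 40)/(103 + 89) + 11358) - 9092) + (9 + 169*129)) + 14247 = (((49/192 + 11358) - 9092) + (9 + 21801)) + 14247 = ((((1/192)*49 + 11358) - 9092) + 21810) + 14247 = (((49/192 + 11358) - 9092) + 21810) + 14247 = ((2180785/192 - 9092) + 21810) + 14247 = (435121/192 + 21810) + 14247 = 4622641/192 + 14247 = 7358065/192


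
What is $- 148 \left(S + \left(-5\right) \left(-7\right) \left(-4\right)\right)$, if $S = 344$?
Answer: $-30192$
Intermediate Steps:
$- 148 \left(S + \left(-5\right) \left(-7\right) \left(-4\right)\right) = - 148 \left(344 + \left(-5\right) \left(-7\right) \left(-4\right)\right) = - 148 \left(344 + 35 \left(-4\right)\right) = - 148 \left(344 - 140\right) = \left(-148\right) 204 = -30192$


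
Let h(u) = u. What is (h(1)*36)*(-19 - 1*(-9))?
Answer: -360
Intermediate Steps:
(h(1)*36)*(-19 - 1*(-9)) = (1*36)*(-19 - 1*(-9)) = 36*(-19 + 9) = 36*(-10) = -360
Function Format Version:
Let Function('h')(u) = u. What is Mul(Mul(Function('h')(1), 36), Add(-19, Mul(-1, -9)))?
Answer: -360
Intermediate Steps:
Mul(Mul(Function('h')(1), 36), Add(-19, Mul(-1, -9))) = Mul(Mul(1, 36), Add(-19, Mul(-1, -9))) = Mul(36, Add(-19, 9)) = Mul(36, -10) = -360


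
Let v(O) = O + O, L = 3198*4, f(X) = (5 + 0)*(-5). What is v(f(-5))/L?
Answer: -25/6396 ≈ -0.0039087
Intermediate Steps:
f(X) = -25 (f(X) = 5*(-5) = -25)
L = 12792
v(O) = 2*O
v(f(-5))/L = (2*(-25))/12792 = -50*1/12792 = -25/6396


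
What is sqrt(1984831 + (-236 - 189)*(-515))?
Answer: sqrt(2203706) ≈ 1484.5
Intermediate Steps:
sqrt(1984831 + (-236 - 189)*(-515)) = sqrt(1984831 - 425*(-515)) = sqrt(1984831 + 218875) = sqrt(2203706)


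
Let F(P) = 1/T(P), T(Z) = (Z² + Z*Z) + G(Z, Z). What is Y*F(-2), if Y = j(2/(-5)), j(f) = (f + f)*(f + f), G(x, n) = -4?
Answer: 4/25 ≈ 0.16000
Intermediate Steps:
T(Z) = -4 + 2*Z² (T(Z) = (Z² + Z*Z) - 4 = (Z² + Z²) - 4 = 2*Z² - 4 = -4 + 2*Z²)
j(f) = 4*f² (j(f) = (2*f)*(2*f) = 4*f²)
F(P) = 1/(-4 + 2*P²)
Y = 16/25 (Y = 4*(2/(-5))² = 4*(2*(-⅕))² = 4*(-⅖)² = 4*(4/25) = 16/25 ≈ 0.64000)
Y*F(-2) = 16*(1/(2*(-2 + (-2)²)))/25 = 16*(1/(2*(-2 + 4)))/25 = 16*((½)/2)/25 = 16*((½)*(½))/25 = (16/25)*(¼) = 4/25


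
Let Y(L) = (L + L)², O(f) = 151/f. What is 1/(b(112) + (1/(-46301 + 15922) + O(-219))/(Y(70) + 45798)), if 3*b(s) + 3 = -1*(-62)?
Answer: 217546479699/4278411807023 ≈ 0.050847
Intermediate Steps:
Y(L) = 4*L² (Y(L) = (2*L)² = 4*L²)
b(s) = 59/3 (b(s) = -1 + (-1*(-62))/3 = -1 + (⅓)*62 = -1 + 62/3 = 59/3)
1/(b(112) + (1/(-46301 + 15922) + O(-219))/(Y(70) + 45798)) = 1/(59/3 + (1/(-46301 + 15922) + 151/(-219))/(4*70² + 45798)) = 1/(59/3 + (1/(-30379) + 151*(-1/219))/(4*4900 + 45798)) = 1/(59/3 + (-1/30379 - 151/219)/(19600 + 45798)) = 1/(59/3 - 4587448/6653001/65398) = 1/(59/3 - 4587448/6653001*1/65398) = 1/(59/3 - 2293724/217546479699) = 1/(4278411807023/217546479699) = 217546479699/4278411807023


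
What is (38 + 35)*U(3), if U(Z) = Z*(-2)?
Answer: -438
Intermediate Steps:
U(Z) = -2*Z
(38 + 35)*U(3) = (38 + 35)*(-2*3) = 73*(-6) = -438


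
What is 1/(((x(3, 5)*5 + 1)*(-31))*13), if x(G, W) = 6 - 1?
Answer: -1/10478 ≈ -9.5438e-5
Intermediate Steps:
x(G, W) = 5
1/(((x(3, 5)*5 + 1)*(-31))*13) = 1/(((5*5 + 1)*(-31))*13) = 1/(((25 + 1)*(-31))*13) = 1/((26*(-31))*13) = 1/(-806*13) = 1/(-10478) = -1/10478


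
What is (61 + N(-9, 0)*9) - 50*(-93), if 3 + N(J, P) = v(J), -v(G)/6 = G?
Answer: 5170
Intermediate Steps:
v(G) = -6*G
N(J, P) = -3 - 6*J
(61 + N(-9, 0)*9) - 50*(-93) = (61 + (-3 - 6*(-9))*9) - 50*(-93) = (61 + (-3 + 54)*9) - 1*(-4650) = (61 + 51*9) + 4650 = (61 + 459) + 4650 = 520 + 4650 = 5170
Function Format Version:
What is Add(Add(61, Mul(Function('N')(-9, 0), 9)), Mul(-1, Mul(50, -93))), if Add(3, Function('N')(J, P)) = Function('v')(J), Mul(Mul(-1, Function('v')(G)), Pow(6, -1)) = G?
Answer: 5170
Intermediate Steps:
Function('v')(G) = Mul(-6, G)
Function('N')(J, P) = Add(-3, Mul(-6, J))
Add(Add(61, Mul(Function('N')(-9, 0), 9)), Mul(-1, Mul(50, -93))) = Add(Add(61, Mul(Add(-3, Mul(-6, -9)), 9)), Mul(-1, Mul(50, -93))) = Add(Add(61, Mul(Add(-3, 54), 9)), Mul(-1, -4650)) = Add(Add(61, Mul(51, 9)), 4650) = Add(Add(61, 459), 4650) = Add(520, 4650) = 5170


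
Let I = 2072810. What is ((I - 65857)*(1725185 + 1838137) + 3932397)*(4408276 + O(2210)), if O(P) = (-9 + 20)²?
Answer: 31526314830052278411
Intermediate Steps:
O(P) = 121 (O(P) = 11² = 121)
((I - 65857)*(1725185 + 1838137) + 3932397)*(4408276 + O(2210)) = ((2072810 - 65857)*(1725185 + 1838137) + 3932397)*(4408276 + 121) = (2006953*3563322 + 3932397)*4408397 = (7151419777866 + 3932397)*4408397 = 7151423710263*4408397 = 31526314830052278411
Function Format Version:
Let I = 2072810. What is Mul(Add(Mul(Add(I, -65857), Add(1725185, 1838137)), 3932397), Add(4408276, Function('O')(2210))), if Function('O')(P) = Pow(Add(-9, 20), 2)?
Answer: 31526314830052278411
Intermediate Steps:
Function('O')(P) = 121 (Function('O')(P) = Pow(11, 2) = 121)
Mul(Add(Mul(Add(I, -65857), Add(1725185, 1838137)), 3932397), Add(4408276, Function('O')(2210))) = Mul(Add(Mul(Add(2072810, -65857), Add(1725185, 1838137)), 3932397), Add(4408276, 121)) = Mul(Add(Mul(2006953, 3563322), 3932397), 4408397) = Mul(Add(7151419777866, 3932397), 4408397) = Mul(7151423710263, 4408397) = 31526314830052278411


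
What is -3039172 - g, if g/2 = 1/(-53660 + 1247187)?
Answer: -3627333839646/1193527 ≈ -3.0392e+6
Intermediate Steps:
g = 2/1193527 (g = 2/(-53660 + 1247187) = 2/1193527 ≈ 1.6757e-6)
-3039172 - g = -3039172 - 1*2/1193527 = -3039172 - 2/1193527 = -3627333839646/1193527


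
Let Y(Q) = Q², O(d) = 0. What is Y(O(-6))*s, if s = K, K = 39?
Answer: 0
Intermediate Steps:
s = 39
Y(O(-6))*s = 0²*39 = 0*39 = 0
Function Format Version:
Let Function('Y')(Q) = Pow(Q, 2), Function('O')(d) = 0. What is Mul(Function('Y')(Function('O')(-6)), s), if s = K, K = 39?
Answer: 0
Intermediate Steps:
s = 39
Mul(Function('Y')(Function('O')(-6)), s) = Mul(Pow(0, 2), 39) = Mul(0, 39) = 0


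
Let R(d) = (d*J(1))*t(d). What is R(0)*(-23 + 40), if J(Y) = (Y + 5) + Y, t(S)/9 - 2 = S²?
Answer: 0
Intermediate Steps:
t(S) = 18 + 9*S²
J(Y) = 5 + 2*Y (J(Y) = (5 + Y) + Y = 5 + 2*Y)
R(d) = 7*d*(18 + 9*d²) (R(d) = (d*(5 + 2*1))*(18 + 9*d²) = (d*(5 + 2))*(18 + 9*d²) = (d*7)*(18 + 9*d²) = (7*d)*(18 + 9*d²) = 7*d*(18 + 9*d²))
R(0)*(-23 + 40) = (63*0*(2 + 0²))*(-23 + 40) = (63*0*(2 + 0))*17 = (63*0*2)*17 = 0*17 = 0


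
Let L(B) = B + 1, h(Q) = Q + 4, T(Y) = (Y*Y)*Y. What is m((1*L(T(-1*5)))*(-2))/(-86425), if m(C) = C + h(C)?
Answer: -20/3457 ≈ -0.0057854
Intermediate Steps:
T(Y) = Y³ (T(Y) = Y²*Y = Y³)
h(Q) = 4 + Q
L(B) = 1 + B
m(C) = 4 + 2*C (m(C) = C + (4 + C) = 4 + 2*C)
m((1*L(T(-1*5)))*(-2))/(-86425) = (4 + 2*((1*(1 + (-1*5)³))*(-2)))/(-86425) = (4 + 2*((1*(1 + (-5)³))*(-2)))*(-1/86425) = (4 + 2*((1*(1 - 125))*(-2)))*(-1/86425) = (4 + 2*((1*(-124))*(-2)))*(-1/86425) = (4 + 2*(-124*(-2)))*(-1/86425) = (4 + 2*248)*(-1/86425) = (4 + 496)*(-1/86425) = 500*(-1/86425) = -20/3457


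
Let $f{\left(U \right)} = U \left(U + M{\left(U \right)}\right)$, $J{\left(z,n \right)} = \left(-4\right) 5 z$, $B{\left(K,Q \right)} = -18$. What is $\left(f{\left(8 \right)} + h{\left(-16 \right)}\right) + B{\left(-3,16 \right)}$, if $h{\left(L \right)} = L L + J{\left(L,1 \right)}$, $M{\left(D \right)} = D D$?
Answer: $1134$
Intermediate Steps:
$J{\left(z,n \right)} = - 20 z$
$M{\left(D \right)} = D^{2}$
$h{\left(L \right)} = L^{2} - 20 L$ ($h{\left(L \right)} = L L - 20 L = L^{2} - 20 L$)
$f{\left(U \right)} = U \left(U + U^{2}\right)$
$\left(f{\left(8 \right)} + h{\left(-16 \right)}\right) + B{\left(-3,16 \right)} = \left(8^{2} \left(1 + 8\right) - 16 \left(-20 - 16\right)\right) - 18 = \left(64 \cdot 9 - -576\right) - 18 = \left(576 + 576\right) - 18 = 1152 - 18 = 1134$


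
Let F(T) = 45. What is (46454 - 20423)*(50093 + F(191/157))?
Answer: 1305142278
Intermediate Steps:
(46454 - 20423)*(50093 + F(191/157)) = (46454 - 20423)*(50093 + 45) = 26031*50138 = 1305142278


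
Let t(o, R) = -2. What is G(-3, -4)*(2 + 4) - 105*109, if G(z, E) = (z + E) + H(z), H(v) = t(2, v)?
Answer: -11499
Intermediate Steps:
H(v) = -2
G(z, E) = -2 + E + z (G(z, E) = (z + E) - 2 = (E + z) - 2 = -2 + E + z)
G(-3, -4)*(2 + 4) - 105*109 = (-2 - 4 - 3)*(2 + 4) - 105*109 = -9*6 - 11445 = -54 - 11445 = -11499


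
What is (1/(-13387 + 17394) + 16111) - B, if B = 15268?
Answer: 3377902/4007 ≈ 843.00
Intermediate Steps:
(1/(-13387 + 17394) + 16111) - B = (1/(-13387 + 17394) + 16111) - 1*15268 = (1/4007 + 16111) - 15268 = 64556778/4007 - 15268 = 3377902/4007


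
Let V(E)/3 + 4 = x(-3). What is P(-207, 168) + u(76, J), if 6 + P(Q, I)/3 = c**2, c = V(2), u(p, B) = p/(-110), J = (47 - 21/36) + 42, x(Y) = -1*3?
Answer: 71737/55 ≈ 1304.3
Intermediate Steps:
x(Y) = -3
J = 1061/12 (J = (47 - 21*1/36) + 42 = (47 - 7/12) + 42 = 557/12 + 42 = 1061/12 ≈ 88.417)
u(p, B) = -p/110 (u(p, B) = p*(-1/110) = -p/110)
V(E) = -21 (V(E) = -12 + 3*(-3) = -12 - 9 = -21)
c = -21
P(Q, I) = 1305 (P(Q, I) = -18 + 3*(-21)**2 = -18 + 3*441 = -18 + 1323 = 1305)
P(-207, 168) + u(76, J) = 1305 - 1/110*76 = 1305 - 38/55 = 71737/55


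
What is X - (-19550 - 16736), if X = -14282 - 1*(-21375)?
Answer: 43379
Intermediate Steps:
X = 7093 (X = -14282 + 21375 = 7093)
X - (-19550 - 16736) = 7093 - (-19550 - 16736) = 7093 - 1*(-36286) = 7093 + 36286 = 43379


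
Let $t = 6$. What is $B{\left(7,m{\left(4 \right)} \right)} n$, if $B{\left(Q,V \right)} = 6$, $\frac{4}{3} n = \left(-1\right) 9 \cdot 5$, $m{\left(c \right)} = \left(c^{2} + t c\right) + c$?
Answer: $- \frac{405}{2} \approx -202.5$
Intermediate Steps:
$m{\left(c \right)} = c^{2} + 7 c$ ($m{\left(c \right)} = \left(c^{2} + 6 c\right) + c = c^{2} + 7 c$)
$n = - \frac{135}{4}$ ($n = \frac{3 \left(-1\right) 9 \cdot 5}{4} = \frac{3 \left(\left(-9\right) 5\right)}{4} = \frac{3}{4} \left(-45\right) = - \frac{135}{4} \approx -33.75$)
$B{\left(7,m{\left(4 \right)} \right)} n = 6 \left(- \frac{135}{4}\right) = - \frac{405}{2}$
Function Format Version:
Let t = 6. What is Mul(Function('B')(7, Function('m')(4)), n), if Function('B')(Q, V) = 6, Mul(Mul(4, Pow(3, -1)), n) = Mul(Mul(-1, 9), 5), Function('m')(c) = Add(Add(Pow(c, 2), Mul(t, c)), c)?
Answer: Rational(-405, 2) ≈ -202.50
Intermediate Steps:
Function('m')(c) = Add(Pow(c, 2), Mul(7, c)) (Function('m')(c) = Add(Add(Pow(c, 2), Mul(6, c)), c) = Add(Pow(c, 2), Mul(7, c)))
n = Rational(-135, 4) (n = Mul(Rational(3, 4), Mul(Mul(-1, 9), 5)) = Mul(Rational(3, 4), Mul(-9, 5)) = Mul(Rational(3, 4), -45) = Rational(-135, 4) ≈ -33.750)
Mul(Function('B')(7, Function('m')(4)), n) = Mul(6, Rational(-135, 4)) = Rational(-405, 2)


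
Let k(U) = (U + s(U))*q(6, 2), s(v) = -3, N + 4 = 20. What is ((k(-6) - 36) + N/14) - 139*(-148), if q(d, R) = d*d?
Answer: 141492/7 ≈ 20213.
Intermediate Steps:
N = 16 (N = -4 + 20 = 16)
q(d, R) = d²
k(U) = -108 + 36*U (k(U) = (U - 3)*6² = (-3 + U)*36 = -108 + 36*U)
((k(-6) - 36) + N/14) - 139*(-148) = (((-108 + 36*(-6)) - 36) + 16/14) - 139*(-148) = (((-108 - 216) - 36) + 16*(1/14)) + 20572 = ((-324 - 36) + 8/7) + 20572 = (-360 + 8/7) + 20572 = -2512/7 + 20572 = 141492/7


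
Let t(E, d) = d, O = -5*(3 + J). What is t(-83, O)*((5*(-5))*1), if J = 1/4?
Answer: 1625/4 ≈ 406.25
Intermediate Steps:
J = 1/4 ≈ 0.25000
O = -65/4 (O = -5*(3 + 1/4) = -5*13/4 = -65/4 ≈ -16.250)
t(-83, O)*((5*(-5))*1) = -65*5*(-5)/4 = -(-1625)/4 = -65/4*(-25) = 1625/4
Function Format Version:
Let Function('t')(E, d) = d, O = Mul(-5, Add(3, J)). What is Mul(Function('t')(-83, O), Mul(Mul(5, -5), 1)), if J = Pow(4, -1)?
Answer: Rational(1625, 4) ≈ 406.25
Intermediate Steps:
J = Rational(1, 4) ≈ 0.25000
O = Rational(-65, 4) (O = Mul(-5, Add(3, Rational(1, 4))) = Mul(-5, Rational(13, 4)) = Rational(-65, 4) ≈ -16.250)
Mul(Function('t')(-83, O), Mul(Mul(5, -5), 1)) = Mul(Rational(-65, 4), Mul(Mul(5, -5), 1)) = Mul(Rational(-65, 4), Mul(-25, 1)) = Mul(Rational(-65, 4), -25) = Rational(1625, 4)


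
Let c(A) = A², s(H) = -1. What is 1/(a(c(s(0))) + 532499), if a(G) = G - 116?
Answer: 1/532384 ≈ 1.8783e-6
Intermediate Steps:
a(G) = -116 + G
1/(a(c(s(0))) + 532499) = 1/((-116 + (-1)²) + 532499) = 1/((-116 + 1) + 532499) = 1/(-115 + 532499) = 1/532384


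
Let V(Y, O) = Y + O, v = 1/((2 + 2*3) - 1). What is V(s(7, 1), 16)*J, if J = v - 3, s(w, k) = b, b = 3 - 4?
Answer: -300/7 ≈ -42.857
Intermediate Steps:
b = -1
s(w, k) = -1
v = ⅐ (v = 1/((2 + 6) - 1) = 1/(8 - 1) = 1/7 = ⅐ ≈ 0.14286)
J = -20/7 (J = ⅐ - 3 = -20/7 ≈ -2.8571)
V(Y, O) = O + Y
V(s(7, 1), 16)*J = (16 - 1)*(-20/7) = 15*(-20/7) = -300/7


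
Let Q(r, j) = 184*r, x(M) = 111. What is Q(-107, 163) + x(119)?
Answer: -19577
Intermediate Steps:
Q(-107, 163) + x(119) = 184*(-107) + 111 = -19688 + 111 = -19577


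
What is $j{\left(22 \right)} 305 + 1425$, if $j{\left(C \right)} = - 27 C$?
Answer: $-179745$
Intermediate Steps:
$j{\left(22 \right)} 305 + 1425 = \left(-27\right) 22 \cdot 305 + 1425 = \left(-594\right) 305 + 1425 = -181170 + 1425 = -179745$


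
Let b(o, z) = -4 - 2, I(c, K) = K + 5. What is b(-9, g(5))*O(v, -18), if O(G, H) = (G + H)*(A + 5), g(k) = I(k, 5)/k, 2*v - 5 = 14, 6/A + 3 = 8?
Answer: 1581/5 ≈ 316.20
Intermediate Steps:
A = 6/5 (A = 6/(-3 + 8) = 6/5 ≈ 1.2000)
v = 19/2 (v = 5/2 + (½)*14 = 5/2 + 7 = 19/2 ≈ 9.5000)
I(c, K) = 5 + K
g(k) = 10/k (g(k) = (5 + 5)/k = 10/k)
b(o, z) = -6
O(G, H) = 31*G/5 + 31*H/5 (O(G, H) = (G + H)*(6/5 + 5) = (G + H)*(31/5) = 31*G/5 + 31*H/5)
b(-9, g(5))*O(v, -18) = -6*((31/5)*(19/2) + (31/5)*(-18)) = -6*(589/10 - 558/5) = -6*(-527/10) = 1581/5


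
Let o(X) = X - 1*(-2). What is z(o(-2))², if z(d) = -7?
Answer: 49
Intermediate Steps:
o(X) = 2 + X (o(X) = X + 2 = 2 + X)
z(o(-2))² = (-7)² = 49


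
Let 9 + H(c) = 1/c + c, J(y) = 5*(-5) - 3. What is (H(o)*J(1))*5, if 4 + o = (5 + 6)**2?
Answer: -1769180/117 ≈ -15121.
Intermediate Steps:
J(y) = -28 (J(y) = -25 - 3 = -28)
o = 117 (o = -4 + (5 + 6)**2 = -4 + 11**2 = -4 + 121 = 117)
H(c) = -9 + c + 1/c (H(c) = -9 + (1/c + c) = -9 + (c + 1/c) = -9 + c + 1/c)
(H(o)*J(1))*5 = ((-9 + 117 + 1/117)*(-28))*5 = ((12637/117)*(-28))*5 = -353836/117*5 = -1769180/117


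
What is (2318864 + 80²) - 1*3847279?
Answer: -1522015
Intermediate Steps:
(2318864 + 80²) - 1*3847279 = (2318864 + 6400) - 3847279 = 2325264 - 3847279 = -1522015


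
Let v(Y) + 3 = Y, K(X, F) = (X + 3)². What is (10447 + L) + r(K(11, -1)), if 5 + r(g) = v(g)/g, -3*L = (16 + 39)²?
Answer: 5547575/588 ≈ 9434.7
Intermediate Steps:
K(X, F) = (3 + X)²
v(Y) = -3 + Y
L = -3025/3 (L = -(16 + 39)²/3 = -⅓*55² = -⅓*3025 = -3025/3 ≈ -1008.3)
r(g) = -5 + (-3 + g)/g
(10447 + L) + r(K(11, -1)) = (10447 - 3025/3) + (-4 - 3/(3 + 11)²) = 28316/3 + (-4 - 3/(14²)) = 28316/3 + (-4 - 3/196) = 28316/3 - 787/196 = 5547575/588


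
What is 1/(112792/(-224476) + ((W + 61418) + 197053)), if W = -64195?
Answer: 56119/10902546646 ≈ 5.1473e-6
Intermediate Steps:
1/(112792/(-224476) + ((W + 61418) + 197053)) = 1/(112792/(-224476) + ((-64195 + 61418) + 197053)) = 1/(112792*(-1/224476) + (-2777 + 197053)) = 1/(-28198/56119 + 194276) = 1/(10902546646/56119) = 56119/10902546646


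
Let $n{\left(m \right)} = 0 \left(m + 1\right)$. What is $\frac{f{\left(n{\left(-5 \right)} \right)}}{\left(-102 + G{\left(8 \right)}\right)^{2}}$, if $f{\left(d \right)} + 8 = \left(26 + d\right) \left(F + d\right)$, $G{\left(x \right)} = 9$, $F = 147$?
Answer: $\frac{3814}{8649} \approx 0.44098$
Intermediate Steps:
$n{\left(m \right)} = 0$ ($n{\left(m \right)} = 0 \left(1 + m\right) = 0$)
$f{\left(d \right)} = -8 + \left(26 + d\right) \left(147 + d\right)$
$\frac{f{\left(n{\left(-5 \right)} \right)}}{\left(-102 + G{\left(8 \right)}\right)^{2}} = \frac{3814 + 0^{2} + 173 \cdot 0}{\left(-102 + 9\right)^{2}} = \frac{3814 + 0 + 0}{\left(-93\right)^{2}} = \frac{3814}{8649}$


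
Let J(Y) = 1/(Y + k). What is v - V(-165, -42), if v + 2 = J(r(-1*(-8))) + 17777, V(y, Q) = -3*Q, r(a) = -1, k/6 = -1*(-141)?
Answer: 14913406/845 ≈ 17649.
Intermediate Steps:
k = 846 (k = 6*(-1*(-141)) = 6*141 = 846)
J(Y) = 1/(846 + Y) (J(Y) = 1/(Y + 846) = 1/(846 + Y))
v = 15019876/845 (v = -2 + (1/(846 - 1) + 17777) = -2 + (1/845 + 17777) = -2 + 15021566/845 = 15019876/845 ≈ 17775.)
v - V(-165, -42) = 15019876/845 - (-3)*(-42) = 15019876/845 - 1*126 = 15019876/845 - 126 = 14913406/845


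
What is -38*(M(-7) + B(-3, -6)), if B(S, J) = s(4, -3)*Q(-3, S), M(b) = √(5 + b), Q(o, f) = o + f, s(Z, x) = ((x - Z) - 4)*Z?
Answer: -10032 - 38*I*√2 ≈ -10032.0 - 53.74*I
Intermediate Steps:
s(Z, x) = Z*(-4 + x - Z) (s(Z, x) = (-4 + x - Z)*Z = Z*(-4 + x - Z))
Q(o, f) = f + o
B(S, J) = 132 - 44*S (B(S, J) = (4*(-4 - 3 - 1*4))*(S - 3) = (4*(-4 - 3 - 4))*(-3 + S) = (4*(-11))*(-3 + S) = -44*(-3 + S) = 132 - 44*S)
-38*(M(-7) + B(-3, -6)) = -38*(√(5 - 7) + (132 - 44*(-3))) = -38*(√(-2) + (132 + 132)) = -38*(I*√2 + 264) = -38*(264 + I*√2) = -10032 - 38*I*√2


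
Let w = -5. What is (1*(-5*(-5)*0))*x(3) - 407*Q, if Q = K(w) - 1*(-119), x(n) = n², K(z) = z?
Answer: -46398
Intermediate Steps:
Q = 114 (Q = -5 - 1*(-119) = -5 + 119 = 114)
(1*(-5*(-5)*0))*x(3) - 407*Q = (1*(-5*(-5)*0))*3² - 407*114 = (1*(25*0))*9 - 46398 = (1*0)*9 - 46398 = 0*9 - 46398 = 0 - 46398 = -46398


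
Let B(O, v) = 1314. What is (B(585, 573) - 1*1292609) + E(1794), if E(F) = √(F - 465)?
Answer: -1291295 + √1329 ≈ -1.2913e+6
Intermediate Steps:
E(F) = √(-465 + F)
(B(585, 573) - 1*1292609) + E(1794) = (1314 - 1*1292609) + √(-465 + 1794) = (1314 - 1292609) + √1329 = -1291295 + √1329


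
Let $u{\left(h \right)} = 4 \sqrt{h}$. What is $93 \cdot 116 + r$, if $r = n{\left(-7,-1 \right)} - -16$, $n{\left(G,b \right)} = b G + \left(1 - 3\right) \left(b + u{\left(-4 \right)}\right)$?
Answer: $10813 - 16 i \approx 10813.0 - 16.0 i$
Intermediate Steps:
$n{\left(G,b \right)} = - 16 i - 2 b + G b$ ($n{\left(G,b \right)} = b G + \left(1 - 3\right) \left(b + 4 \sqrt{-4}\right) = G b - 2 \left(b + 4 \cdot 2 i\right) = G b - 2 \left(b + 8 i\right) = G b - \left(2 b + 16 i\right) = - 16 i - 2 b + G b$)
$r = 25 - 16 i$ ($r = \left(- 16 i - -2 - -7\right) - -16 = \left(- 16 i + 2 + 7\right) + 16 = \left(9 - 16 i\right) + 16 = 25 - 16 i \approx 25.0 - 16.0 i$)
$93 \cdot 116 + r = 93 \cdot 116 + \left(25 - 16 i\right) = 10788 + \left(25 - 16 i\right) = 10813 - 16 i$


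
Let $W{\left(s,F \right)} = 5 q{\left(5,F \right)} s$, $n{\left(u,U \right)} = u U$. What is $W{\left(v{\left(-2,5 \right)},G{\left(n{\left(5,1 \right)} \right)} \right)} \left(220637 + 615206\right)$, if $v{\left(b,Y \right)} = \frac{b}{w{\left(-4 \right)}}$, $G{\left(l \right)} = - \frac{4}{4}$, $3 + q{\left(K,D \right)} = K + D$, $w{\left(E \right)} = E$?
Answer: $\frac{4179215}{2} \approx 2.0896 \cdot 10^{6}$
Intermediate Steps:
$q{\left(K,D \right)} = -3 + D + K$ ($q{\left(K,D \right)} = -3 + \left(K + D\right) = -3 + \left(D + K\right) = -3 + D + K$)
$n{\left(u,U \right)} = U u$
$G{\left(l \right)} = -1$ ($G{\left(l \right)} = \left(-4\right) \frac{1}{4} = -1$)
$v{\left(b,Y \right)} = - \frac{b}{4}$ ($v{\left(b,Y \right)} = \frac{b}{-4} = b \left(- \frac{1}{4}\right) = - \frac{b}{4}$)
$W{\left(s,F \right)} = s \left(10 + 5 F\right)$ ($W{\left(s,F \right)} = 5 \left(-3 + F + 5\right) s = 5 \left(2 + F\right) s = \left(10 + 5 F\right) s = s \left(10 + 5 F\right)$)
$W{\left(v{\left(-2,5 \right)},G{\left(n{\left(5,1 \right)} \right)} \right)} \left(220637 + 615206\right) = 5 \left(\left(- \frac{1}{4}\right) \left(-2\right)\right) \left(2 - 1\right) \left(220637 + 615206\right) = 5 \cdot \frac{1}{2} \cdot 1 \cdot 835843 = \frac{5}{2} \cdot 835843 = \frac{4179215}{2}$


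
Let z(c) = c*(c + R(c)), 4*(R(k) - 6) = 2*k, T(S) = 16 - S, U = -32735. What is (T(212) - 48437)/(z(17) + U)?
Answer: 97266/64399 ≈ 1.5104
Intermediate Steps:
R(k) = 6 + k/2 (R(k) = 6 + (2*k)/4 = 6 + k/2)
z(c) = c*(6 + 3*c/2) (z(c) = c*(c + (6 + c/2)) = c*(6 + 3*c/2))
(T(212) - 48437)/(z(17) + U) = ((16 - 1*212) - 48437)/((3/2)*17*(4 + 17) - 32735) = ((16 - 212) - 48437)/((3/2)*17*21 - 32735) = (-196 - 48437)/(1071/2 - 32735) = -48633/(-64399/2) = -48633*(-2/64399) = 97266/64399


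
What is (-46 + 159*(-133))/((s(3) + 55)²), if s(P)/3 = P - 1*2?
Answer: -21193/3364 ≈ -6.2999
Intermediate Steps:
s(P) = -6 + 3*P (s(P) = 3*(P - 1*2) = 3*(P - 2) = 3*(-2 + P) = -6 + 3*P)
(-46 + 159*(-133))/((s(3) + 55)²) = (-46 + 159*(-133))/(((-6 + 3*3) + 55)²) = (-46 - 21147)/(((-6 + 9) + 55)²) = -21193/(3 + 55)² = -21193/(58²) = -21193/3364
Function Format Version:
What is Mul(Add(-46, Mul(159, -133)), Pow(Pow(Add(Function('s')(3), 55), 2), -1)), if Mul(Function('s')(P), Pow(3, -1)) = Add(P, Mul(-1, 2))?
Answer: Rational(-21193, 3364) ≈ -6.2999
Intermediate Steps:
Function('s')(P) = Add(-6, Mul(3, P)) (Function('s')(P) = Mul(3, Add(P, Mul(-1, 2))) = Mul(3, Add(P, -2)) = Mul(3, Add(-2, P)) = Add(-6, Mul(3, P)))
Mul(Add(-46, Mul(159, -133)), Pow(Pow(Add(Function('s')(3), 55), 2), -1)) = Mul(Add(-46, Mul(159, -133)), Pow(Pow(Add(Add(-6, Mul(3, 3)), 55), 2), -1)) = Mul(Add(-46, -21147), Pow(Pow(Add(Add(-6, 9), 55), 2), -1)) = Mul(-21193, Pow(Pow(Add(3, 55), 2), -1)) = Mul(-21193, Pow(Pow(58, 2), -1)) = Mul(-21193, Pow(3364, -1)) = Mul(-21193, Rational(1, 3364)) = Rational(-21193, 3364)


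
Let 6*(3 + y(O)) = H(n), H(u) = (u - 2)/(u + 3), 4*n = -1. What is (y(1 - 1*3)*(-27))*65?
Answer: 121095/22 ≈ 5504.3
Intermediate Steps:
n = -1/4 (n = (1/4)*(-1) = -1/4 ≈ -0.25000)
H(u) = (-2 + u)/(3 + u)
y(O) = -69/22 (y(O) = -3 + ((-2 - 1/4)/(3 - 1/4))/6 = -3 + (-9/4/(11/4))/6 = -3 + ((4/11)*(-9/4))/6 = -3 + (1/6)*(-9/11) = -3 - 3/22 = -69/22)
(y(1 - 1*3)*(-27))*65 = -69/22*(-27)*65 = (1863/22)*65 = 121095/22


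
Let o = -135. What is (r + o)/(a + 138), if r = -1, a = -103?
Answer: -136/35 ≈ -3.8857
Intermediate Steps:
(r + o)/(a + 138) = (-1 - 135)/(-103 + 138) = -136/35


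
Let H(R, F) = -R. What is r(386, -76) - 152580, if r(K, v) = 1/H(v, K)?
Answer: -11596079/76 ≈ -1.5258e+5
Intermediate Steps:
r(K, v) = -1/v (r(K, v) = 1/(-v) = -1/v)
r(386, -76) - 152580 = -1/(-76) - 152580 = -1*(-1/76) - 152580 = 1/76 - 152580 = -11596079/76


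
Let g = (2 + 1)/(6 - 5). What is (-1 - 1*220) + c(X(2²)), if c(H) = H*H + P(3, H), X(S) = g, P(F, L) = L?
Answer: -209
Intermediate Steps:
g = 3 (g = 3/1 = 3*1 = 3)
X(S) = 3
c(H) = H + H² (c(H) = H*H + H = H² + H = H + H²)
(-1 - 1*220) + c(X(2²)) = (-1 - 1*220) + 3*(1 + 3) = (-1 - 220) + 3*4 = -221 + 12 = -209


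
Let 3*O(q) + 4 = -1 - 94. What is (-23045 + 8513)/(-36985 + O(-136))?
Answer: 7266/18509 ≈ 0.39257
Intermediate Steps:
O(q) = -33 (O(q) = -4/3 + (-1 - 94)/3 = -4/3 + (⅓)*(-95) = -4/3 - 95/3 = -33)
(-23045 + 8513)/(-36985 + O(-136)) = (-23045 + 8513)/(-36985 - 33) = -14532/(-37018) = -14532*(-1/37018) = 7266/18509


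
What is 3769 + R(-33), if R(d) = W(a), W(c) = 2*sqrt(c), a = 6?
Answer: 3769 + 2*sqrt(6) ≈ 3773.9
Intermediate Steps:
R(d) = 2*sqrt(6)
3769 + R(-33) = 3769 + 2*sqrt(6)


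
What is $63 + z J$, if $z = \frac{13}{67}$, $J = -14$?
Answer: $\frac{4039}{67} \approx 60.284$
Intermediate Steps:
$z = \frac{13}{67}$ ($z = 13 \cdot \frac{1}{67} = \frac{13}{67} \approx 0.19403$)
$63 + z J = 63 + \frac{13}{67} \left(-14\right) = 63 - \frac{182}{67} = \frac{4039}{67}$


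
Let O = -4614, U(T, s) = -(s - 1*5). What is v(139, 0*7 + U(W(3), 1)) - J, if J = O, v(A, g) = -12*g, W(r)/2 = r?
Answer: 4566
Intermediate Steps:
W(r) = 2*r
U(T, s) = 5 - s (U(T, s) = -(s - 5) = -(-5 + s) = 5 - s)
J = -4614
v(139, 0*7 + U(W(3), 1)) - J = -12*(0*7 + (5 - 1*1)) - 1*(-4614) = -12*(0 + (5 - 1)) + 4614 = -12*(0 + 4) + 4614 = -12*4 + 4614 = -48 + 4614 = 4566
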